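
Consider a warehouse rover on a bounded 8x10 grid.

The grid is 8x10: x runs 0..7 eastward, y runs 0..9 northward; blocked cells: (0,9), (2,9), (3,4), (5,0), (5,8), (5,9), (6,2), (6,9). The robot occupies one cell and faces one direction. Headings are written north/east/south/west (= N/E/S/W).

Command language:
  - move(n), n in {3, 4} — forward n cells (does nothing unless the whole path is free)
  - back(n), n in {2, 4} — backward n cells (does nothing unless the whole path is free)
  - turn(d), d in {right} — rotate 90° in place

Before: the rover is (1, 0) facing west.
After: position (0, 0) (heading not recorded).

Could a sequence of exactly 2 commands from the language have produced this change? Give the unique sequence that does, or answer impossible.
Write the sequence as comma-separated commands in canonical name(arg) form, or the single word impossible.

back(2), move(3)

key: running move(3) before back(2) would end elsewhere — order is forced
begin: (1, 0) facing west
t=1 back(2) ⇒ (3, 0) facing west
t=2 move(3) ⇒ (0, 0) facing west
all 25 alternatives checked — unique.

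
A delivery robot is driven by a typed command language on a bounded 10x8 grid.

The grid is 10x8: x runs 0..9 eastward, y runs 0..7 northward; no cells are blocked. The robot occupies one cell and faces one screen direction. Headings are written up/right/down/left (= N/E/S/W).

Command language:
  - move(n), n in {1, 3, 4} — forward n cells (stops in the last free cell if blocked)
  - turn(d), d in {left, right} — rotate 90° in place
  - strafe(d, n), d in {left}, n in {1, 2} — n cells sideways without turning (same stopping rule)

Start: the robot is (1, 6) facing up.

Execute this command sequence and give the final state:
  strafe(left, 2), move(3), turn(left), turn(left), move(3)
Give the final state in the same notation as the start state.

(0, 4) facing down

initial: (1, 6) facing up
step 1 (strafe(left, 2)): (0, 6) facing up
step 2 (move(3)): (0, 7) facing up
step 3 (turn(left)): (0, 7) facing left
step 4 (turn(left)): (0, 7) facing down
step 5 (move(3)): (0, 4) facing down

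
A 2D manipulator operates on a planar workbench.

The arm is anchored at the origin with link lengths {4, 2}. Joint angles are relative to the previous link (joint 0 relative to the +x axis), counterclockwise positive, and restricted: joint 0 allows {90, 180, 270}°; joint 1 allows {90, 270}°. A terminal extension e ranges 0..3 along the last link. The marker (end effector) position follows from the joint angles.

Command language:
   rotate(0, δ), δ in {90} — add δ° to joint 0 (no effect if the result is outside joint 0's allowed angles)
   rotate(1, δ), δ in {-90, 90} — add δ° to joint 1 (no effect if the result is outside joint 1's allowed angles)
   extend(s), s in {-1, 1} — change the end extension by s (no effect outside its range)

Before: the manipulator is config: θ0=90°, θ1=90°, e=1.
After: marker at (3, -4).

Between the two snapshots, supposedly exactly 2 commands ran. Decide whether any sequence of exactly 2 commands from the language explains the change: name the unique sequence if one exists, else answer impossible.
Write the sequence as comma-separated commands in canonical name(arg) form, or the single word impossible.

t0: config: θ0=90°, θ1=90°, e=1
t=1 rotate(0, 90) ⇒ config: θ0=180°, θ1=90°, e=1
t=2 rotate(0, 90) ⇒ config: θ0=270°, θ1=90°, e=1
no rival 2-sequence matches.

rotate(0, 90), rotate(0, 90)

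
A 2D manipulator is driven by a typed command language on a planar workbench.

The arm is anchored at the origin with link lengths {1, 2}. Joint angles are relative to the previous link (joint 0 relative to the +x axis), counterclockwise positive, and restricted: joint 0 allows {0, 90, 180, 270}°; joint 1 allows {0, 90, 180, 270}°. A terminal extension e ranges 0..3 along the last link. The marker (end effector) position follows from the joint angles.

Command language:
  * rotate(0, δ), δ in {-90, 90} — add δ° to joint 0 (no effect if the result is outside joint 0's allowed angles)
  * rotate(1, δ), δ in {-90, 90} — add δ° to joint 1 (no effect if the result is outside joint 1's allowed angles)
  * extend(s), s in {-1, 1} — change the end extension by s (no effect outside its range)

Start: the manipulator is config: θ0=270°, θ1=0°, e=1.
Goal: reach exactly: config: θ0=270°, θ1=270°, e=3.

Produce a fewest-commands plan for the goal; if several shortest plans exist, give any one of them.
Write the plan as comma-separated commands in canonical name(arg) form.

extend(1), extend(1), rotate(1, -90)

t0: config: θ0=270°, θ1=0°, e=1
[1] after extend(1): config: θ0=270°, θ1=0°, e=2
[2] after extend(1): config: θ0=270°, θ1=0°, e=3
[3] after rotate(1, -90): config: θ0=270°, θ1=270°, e=3
minimal: 3 command(s), checked below 3.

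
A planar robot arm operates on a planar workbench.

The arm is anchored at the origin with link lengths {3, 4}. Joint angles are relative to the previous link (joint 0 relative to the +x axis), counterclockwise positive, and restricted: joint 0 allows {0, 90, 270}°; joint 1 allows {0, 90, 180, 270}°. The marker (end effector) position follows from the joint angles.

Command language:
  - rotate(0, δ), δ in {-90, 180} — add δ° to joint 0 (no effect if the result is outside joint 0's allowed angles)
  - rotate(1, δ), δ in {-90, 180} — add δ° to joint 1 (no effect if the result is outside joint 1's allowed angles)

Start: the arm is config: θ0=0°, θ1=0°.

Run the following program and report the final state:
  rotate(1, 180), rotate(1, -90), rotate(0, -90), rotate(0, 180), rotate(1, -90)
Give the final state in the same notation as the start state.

initial: config: θ0=0°, θ1=0°
[1] after rotate(1, 180): config: θ0=0°, θ1=180°
[2] after rotate(1, -90): config: θ0=0°, θ1=90°
[3] after rotate(0, -90): config: θ0=270°, θ1=90°
[4] after rotate(0, 180): config: θ0=90°, θ1=90°
[5] after rotate(1, -90): config: θ0=90°, θ1=0°

config: θ0=90°, θ1=0°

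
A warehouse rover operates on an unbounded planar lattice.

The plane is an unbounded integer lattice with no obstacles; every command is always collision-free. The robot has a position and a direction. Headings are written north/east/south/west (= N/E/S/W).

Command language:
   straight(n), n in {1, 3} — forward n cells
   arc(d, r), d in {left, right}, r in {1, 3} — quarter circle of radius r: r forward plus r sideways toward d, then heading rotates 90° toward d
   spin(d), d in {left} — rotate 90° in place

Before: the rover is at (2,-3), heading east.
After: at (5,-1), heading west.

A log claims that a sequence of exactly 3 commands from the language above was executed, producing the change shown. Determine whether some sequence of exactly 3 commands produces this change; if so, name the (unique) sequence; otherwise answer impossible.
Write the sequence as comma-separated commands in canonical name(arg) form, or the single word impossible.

key: cell and facing (now W) both changed — the 3 commands mix motion and turning
t0: at (2,-3), heading east
t=1 straight(3) ⇒ at (5,-3), heading east
t=2 arc(left, 1) ⇒ at (6,-2), heading north
t=3 arc(left, 1) ⇒ at (5,-1), heading west
uniquely the one of 343 3-step routes that fits.

straight(3), arc(left, 1), arc(left, 1)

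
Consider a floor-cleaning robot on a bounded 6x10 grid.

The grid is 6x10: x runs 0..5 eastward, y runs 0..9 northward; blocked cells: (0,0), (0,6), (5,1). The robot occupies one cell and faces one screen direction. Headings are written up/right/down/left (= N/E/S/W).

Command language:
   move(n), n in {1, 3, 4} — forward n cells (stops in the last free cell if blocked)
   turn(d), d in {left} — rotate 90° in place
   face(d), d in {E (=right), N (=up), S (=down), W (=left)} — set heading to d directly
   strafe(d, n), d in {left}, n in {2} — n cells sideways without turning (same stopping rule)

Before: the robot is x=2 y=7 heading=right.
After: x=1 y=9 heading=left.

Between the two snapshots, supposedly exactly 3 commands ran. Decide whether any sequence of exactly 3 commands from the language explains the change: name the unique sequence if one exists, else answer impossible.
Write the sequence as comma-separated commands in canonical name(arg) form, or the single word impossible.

strafe(left, 2), face(W), move(1)

key: position moved to (1,9) AND the heading swung to W — translation plus rotation needed
from: x=2 y=7 heading=right
1. strafe(left, 2) → x=2 y=9 heading=right
2. face(W) → x=2 y=9 heading=left
3. move(1) → x=1 y=9 heading=left
all 729 alternatives checked — unique.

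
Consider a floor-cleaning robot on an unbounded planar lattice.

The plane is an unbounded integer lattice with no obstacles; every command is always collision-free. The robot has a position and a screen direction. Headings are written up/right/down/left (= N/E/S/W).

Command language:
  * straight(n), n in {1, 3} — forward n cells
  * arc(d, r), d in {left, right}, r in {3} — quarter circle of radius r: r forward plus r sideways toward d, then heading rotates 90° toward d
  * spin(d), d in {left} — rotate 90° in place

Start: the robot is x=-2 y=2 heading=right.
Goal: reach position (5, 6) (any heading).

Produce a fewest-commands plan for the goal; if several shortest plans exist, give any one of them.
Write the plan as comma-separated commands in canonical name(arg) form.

straight(1), straight(3), arc(left, 3), straight(1)

from: x=-2 y=2 heading=right
step 1 (straight(1)): x=-1 y=2 heading=right
step 2 (straight(3)): x=2 y=2 heading=right
step 3 (arc(left, 3)): x=5 y=5 heading=up
step 4 (straight(1)): x=5 y=6 heading=up
shorter routes all fall short; 4 is best.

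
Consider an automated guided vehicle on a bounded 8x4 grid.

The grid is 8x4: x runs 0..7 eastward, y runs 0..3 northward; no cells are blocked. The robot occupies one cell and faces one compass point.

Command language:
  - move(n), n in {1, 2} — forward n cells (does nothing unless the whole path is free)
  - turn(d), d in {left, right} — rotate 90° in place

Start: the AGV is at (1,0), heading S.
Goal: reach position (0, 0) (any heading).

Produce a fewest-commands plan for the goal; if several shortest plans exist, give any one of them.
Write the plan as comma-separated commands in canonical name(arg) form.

start: at (1,0), heading S
[1] after turn(right): at (1,0), heading W
[2] after move(1): at (0,0), heading W
minimal: 2 command(s), checked below 2.

turn(right), move(1)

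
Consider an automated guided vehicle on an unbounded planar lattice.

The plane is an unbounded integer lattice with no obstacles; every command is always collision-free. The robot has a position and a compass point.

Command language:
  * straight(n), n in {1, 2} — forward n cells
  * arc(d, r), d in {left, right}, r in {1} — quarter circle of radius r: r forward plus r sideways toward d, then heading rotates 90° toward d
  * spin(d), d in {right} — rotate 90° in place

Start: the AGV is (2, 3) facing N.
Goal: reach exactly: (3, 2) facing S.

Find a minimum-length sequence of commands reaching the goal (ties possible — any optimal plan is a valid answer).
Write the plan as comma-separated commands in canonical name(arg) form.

start: (2, 3) facing N
t=1 spin(right) ⇒ (2, 3) facing E
t=2 arc(right, 1) ⇒ (3, 2) facing S
nothing shorter than 2 reaches the goal.

spin(right), arc(right, 1)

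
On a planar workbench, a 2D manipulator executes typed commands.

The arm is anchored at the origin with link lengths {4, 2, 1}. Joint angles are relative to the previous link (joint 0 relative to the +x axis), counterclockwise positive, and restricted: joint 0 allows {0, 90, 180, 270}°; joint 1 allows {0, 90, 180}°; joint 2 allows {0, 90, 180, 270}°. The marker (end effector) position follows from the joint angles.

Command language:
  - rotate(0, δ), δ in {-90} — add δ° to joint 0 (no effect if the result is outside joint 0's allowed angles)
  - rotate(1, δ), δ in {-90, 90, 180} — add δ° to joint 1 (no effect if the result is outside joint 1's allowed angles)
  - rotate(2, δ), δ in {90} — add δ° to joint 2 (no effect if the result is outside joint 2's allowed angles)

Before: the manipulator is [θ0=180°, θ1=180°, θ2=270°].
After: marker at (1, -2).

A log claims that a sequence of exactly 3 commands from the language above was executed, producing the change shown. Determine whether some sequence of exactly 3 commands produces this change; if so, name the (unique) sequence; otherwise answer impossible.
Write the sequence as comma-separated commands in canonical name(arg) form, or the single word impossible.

rotate(0, -90), rotate(0, -90), rotate(0, -90)

begin: [θ0=180°, θ1=180°, θ2=270°]
step 1 (rotate(0, -90)): [θ0=90°, θ1=180°, θ2=270°]
step 2 (rotate(0, -90)): [θ0=0°, θ1=180°, θ2=270°]
step 3 (rotate(0, -90)): [θ0=270°, θ1=180°, θ2=270°]
no other 3-command option fits: unique.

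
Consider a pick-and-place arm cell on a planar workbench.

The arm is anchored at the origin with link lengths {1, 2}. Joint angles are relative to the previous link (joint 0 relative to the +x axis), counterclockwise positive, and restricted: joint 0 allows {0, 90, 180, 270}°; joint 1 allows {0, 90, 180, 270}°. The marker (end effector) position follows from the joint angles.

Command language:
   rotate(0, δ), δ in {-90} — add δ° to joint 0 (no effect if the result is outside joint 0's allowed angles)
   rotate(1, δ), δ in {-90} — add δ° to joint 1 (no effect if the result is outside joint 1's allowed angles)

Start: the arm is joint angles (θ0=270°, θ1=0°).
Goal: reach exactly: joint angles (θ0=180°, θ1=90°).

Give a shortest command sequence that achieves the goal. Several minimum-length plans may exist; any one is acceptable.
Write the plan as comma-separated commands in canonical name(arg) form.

initial: joint angles (θ0=270°, θ1=0°)
step 1 (rotate(1, -90)): joint angles (θ0=270°, θ1=270°)
step 2 (rotate(1, -90)): joint angles (θ0=270°, θ1=180°)
step 3 (rotate(1, -90)): joint angles (θ0=270°, θ1=90°)
step 4 (rotate(0, -90)): joint angles (θ0=180°, θ1=90°)
minimal: 4 command(s), checked below 4.

rotate(1, -90), rotate(1, -90), rotate(1, -90), rotate(0, -90)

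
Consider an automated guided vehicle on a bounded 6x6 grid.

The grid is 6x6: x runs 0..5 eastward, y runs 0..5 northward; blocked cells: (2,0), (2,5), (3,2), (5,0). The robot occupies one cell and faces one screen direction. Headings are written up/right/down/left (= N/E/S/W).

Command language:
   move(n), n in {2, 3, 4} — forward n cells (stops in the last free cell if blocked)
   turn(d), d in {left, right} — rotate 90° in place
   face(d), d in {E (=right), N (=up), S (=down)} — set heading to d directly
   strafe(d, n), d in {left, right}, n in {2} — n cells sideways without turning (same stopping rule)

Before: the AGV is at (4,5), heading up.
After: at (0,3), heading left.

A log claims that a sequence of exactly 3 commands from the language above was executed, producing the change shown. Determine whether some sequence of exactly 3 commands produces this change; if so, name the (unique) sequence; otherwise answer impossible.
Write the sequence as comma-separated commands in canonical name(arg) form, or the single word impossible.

turn(left), strafe(left, 2), move(4)

key: order matters: swapping turn(left) and move(4) lands elsewhere
initial: at (4,5), heading up
t=1 turn(left) ⇒ at (4,5), heading left
t=2 strafe(left, 2) ⇒ at (4,3), heading left
t=3 move(4) ⇒ at (0,3), heading left
uniquely the one of 1000 3-step routes that fits.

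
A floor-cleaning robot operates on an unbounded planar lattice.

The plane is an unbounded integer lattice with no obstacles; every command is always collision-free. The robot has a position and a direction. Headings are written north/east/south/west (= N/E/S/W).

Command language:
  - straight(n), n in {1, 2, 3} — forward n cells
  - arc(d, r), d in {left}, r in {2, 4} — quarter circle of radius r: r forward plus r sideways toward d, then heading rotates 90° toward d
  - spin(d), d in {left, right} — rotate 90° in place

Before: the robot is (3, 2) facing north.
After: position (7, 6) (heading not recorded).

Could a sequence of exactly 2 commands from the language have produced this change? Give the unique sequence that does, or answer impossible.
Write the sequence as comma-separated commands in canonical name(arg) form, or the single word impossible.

spin(right), arc(left, 4)

key: running arc(left, 4) before spin(right) would end elsewhere — order is forced
begin: (3, 2) facing north
step 1 (spin(right)): (3, 2) facing east
step 2 (arc(left, 4)): (7, 6) facing north
no other 2-command option fits: unique.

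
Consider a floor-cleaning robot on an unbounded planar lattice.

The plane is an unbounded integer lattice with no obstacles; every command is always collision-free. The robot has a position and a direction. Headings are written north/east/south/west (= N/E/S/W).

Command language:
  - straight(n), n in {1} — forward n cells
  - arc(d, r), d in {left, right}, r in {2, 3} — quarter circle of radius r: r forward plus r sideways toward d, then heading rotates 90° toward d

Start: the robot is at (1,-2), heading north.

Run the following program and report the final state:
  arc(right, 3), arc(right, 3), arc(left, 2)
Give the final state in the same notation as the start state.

initial: at (1,-2), heading north
t=1 arc(right, 3) ⇒ at (4,1), heading east
t=2 arc(right, 3) ⇒ at (7,-2), heading south
t=3 arc(left, 2) ⇒ at (9,-4), heading east

at (9,-4), heading east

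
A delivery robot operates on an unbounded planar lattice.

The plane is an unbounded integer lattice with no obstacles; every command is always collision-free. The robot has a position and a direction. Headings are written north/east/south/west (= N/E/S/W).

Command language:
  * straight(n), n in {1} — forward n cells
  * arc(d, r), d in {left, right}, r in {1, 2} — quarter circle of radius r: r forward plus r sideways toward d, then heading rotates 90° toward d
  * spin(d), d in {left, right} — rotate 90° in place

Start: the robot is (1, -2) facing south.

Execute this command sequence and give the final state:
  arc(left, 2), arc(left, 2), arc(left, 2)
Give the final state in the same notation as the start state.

(3, 0) facing west

initial: (1, -2) facing south
[1] after arc(left, 2): (3, -4) facing east
[2] after arc(left, 2): (5, -2) facing north
[3] after arc(left, 2): (3, 0) facing west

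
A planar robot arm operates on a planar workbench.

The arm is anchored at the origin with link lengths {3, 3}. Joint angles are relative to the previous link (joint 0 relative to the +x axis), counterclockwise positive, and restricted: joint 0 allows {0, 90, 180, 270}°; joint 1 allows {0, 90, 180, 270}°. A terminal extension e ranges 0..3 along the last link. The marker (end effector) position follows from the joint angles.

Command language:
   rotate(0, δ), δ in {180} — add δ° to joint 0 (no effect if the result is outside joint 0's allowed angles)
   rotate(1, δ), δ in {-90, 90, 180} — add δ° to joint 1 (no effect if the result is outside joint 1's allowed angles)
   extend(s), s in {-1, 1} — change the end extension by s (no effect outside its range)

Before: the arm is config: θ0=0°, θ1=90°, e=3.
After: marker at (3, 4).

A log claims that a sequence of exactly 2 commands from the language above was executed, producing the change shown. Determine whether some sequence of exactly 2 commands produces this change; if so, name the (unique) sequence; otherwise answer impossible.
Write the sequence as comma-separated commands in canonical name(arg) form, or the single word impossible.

extend(-1), extend(-1)

start: config: θ0=0°, θ1=90°, e=3
t=1 extend(-1) ⇒ config: θ0=0°, θ1=90°, e=2
t=2 extend(-1) ⇒ config: θ0=0°, θ1=90°, e=1
no other 2-command option fits: unique.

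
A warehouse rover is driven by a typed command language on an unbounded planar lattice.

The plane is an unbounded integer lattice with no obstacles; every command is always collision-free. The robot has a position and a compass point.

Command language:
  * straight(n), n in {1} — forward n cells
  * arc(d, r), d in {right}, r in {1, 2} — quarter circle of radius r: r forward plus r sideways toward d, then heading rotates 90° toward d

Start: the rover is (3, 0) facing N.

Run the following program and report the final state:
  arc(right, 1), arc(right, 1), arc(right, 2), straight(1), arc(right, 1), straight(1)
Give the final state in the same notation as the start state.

from: (3, 0) facing N
step 1 (arc(right, 1)): (4, 1) facing E
step 2 (arc(right, 1)): (5, 0) facing S
step 3 (arc(right, 2)): (3, -2) facing W
step 4 (straight(1)): (2, -2) facing W
step 5 (arc(right, 1)): (1, -1) facing N
step 6 (straight(1)): (1, 0) facing N

(1, 0) facing N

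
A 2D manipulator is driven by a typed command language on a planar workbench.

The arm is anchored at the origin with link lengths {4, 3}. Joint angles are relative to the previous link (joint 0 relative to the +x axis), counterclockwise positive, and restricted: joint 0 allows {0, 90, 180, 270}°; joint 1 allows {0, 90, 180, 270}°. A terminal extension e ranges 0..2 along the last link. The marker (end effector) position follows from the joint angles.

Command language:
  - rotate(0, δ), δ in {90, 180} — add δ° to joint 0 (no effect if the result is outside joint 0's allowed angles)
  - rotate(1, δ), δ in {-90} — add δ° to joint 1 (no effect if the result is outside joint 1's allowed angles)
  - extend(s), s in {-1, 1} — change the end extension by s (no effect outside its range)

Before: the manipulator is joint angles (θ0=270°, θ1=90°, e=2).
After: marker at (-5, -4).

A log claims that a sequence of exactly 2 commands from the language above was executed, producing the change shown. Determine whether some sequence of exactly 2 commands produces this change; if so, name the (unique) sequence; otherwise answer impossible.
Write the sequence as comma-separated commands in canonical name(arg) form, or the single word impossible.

rotate(1, -90), rotate(1, -90)

t0: joint angles (θ0=270°, θ1=90°, e=2)
step 1 (rotate(1, -90)): joint angles (θ0=270°, θ1=0°, e=2)
step 2 (rotate(1, -90)): joint angles (θ0=270°, θ1=270°, e=2)
no rival 2-sequence matches.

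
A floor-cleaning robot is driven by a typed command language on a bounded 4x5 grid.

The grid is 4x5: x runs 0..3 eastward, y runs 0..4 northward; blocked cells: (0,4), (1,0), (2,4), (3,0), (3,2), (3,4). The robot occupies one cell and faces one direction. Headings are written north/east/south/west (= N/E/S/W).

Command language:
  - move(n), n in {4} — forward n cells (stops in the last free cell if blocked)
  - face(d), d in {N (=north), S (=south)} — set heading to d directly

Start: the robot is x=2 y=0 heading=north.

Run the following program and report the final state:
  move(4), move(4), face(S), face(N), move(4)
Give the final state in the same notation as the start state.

start: x=2 y=0 heading=north
[1] after move(4): x=2 y=3 heading=north
[2] after move(4): x=2 y=3 heading=north
[3] after face(S): x=2 y=3 heading=south
[4] after face(N): x=2 y=3 heading=north
[5] after move(4): x=2 y=3 heading=north

x=2 y=3 heading=north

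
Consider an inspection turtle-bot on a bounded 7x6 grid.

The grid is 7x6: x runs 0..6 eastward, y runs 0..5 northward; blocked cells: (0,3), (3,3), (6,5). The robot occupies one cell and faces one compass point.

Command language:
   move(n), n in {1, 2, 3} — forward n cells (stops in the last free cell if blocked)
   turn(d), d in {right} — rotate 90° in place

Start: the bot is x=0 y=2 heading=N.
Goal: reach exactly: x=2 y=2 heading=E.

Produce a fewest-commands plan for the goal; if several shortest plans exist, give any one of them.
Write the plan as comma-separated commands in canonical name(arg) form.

turn(right), move(2)

from: x=0 y=2 heading=N
step 1 (turn(right)): x=0 y=2 heading=E
step 2 (move(2)): x=2 y=2 heading=E
shorter routes all fall short; 2 is best.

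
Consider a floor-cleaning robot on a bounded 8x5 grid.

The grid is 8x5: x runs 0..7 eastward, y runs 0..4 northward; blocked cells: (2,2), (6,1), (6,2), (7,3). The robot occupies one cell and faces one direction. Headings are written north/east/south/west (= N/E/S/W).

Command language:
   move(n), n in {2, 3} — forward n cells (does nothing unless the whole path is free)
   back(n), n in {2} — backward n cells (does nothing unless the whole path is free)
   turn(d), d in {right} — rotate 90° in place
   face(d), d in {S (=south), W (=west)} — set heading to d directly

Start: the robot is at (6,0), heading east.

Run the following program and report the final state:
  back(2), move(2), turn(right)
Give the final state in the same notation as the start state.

at (6,0), heading south

t0: at (6,0), heading east
step 1 (back(2)): at (4,0), heading east
step 2 (move(2)): at (6,0), heading east
step 3 (turn(right)): at (6,0), heading south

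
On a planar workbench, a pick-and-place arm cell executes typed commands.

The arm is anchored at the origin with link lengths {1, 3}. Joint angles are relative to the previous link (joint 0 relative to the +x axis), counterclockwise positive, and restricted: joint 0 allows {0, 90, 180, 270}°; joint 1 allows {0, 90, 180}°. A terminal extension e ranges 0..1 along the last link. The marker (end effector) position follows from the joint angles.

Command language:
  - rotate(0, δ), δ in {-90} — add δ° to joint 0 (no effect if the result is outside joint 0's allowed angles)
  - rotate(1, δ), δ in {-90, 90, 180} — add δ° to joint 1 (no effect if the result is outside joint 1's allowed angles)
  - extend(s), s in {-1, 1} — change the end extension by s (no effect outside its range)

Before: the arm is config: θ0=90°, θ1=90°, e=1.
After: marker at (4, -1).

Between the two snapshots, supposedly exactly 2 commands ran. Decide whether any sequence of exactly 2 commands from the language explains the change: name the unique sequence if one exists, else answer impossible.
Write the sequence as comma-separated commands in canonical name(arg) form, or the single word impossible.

rotate(0, -90), rotate(0, -90)

start: config: θ0=90°, θ1=90°, e=1
[1] after rotate(0, -90): config: θ0=0°, θ1=90°, e=1
[2] after rotate(0, -90): config: θ0=270°, θ1=90°, e=1
uniquely the one of 36 2-step routes that fits.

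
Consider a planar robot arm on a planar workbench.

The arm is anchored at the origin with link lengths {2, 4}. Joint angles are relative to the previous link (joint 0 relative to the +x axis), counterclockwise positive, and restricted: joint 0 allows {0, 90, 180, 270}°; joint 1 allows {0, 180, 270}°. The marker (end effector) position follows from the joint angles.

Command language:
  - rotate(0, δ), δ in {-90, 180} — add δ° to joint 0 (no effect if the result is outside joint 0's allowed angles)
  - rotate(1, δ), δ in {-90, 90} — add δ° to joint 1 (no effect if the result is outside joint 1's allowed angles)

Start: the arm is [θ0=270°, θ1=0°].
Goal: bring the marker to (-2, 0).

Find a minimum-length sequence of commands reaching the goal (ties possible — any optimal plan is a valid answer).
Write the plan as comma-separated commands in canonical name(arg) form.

rotate(0, 180), rotate(0, -90), rotate(1, -90), rotate(1, -90)

initial: [θ0=270°, θ1=0°]
t=1 rotate(0, 180) ⇒ [θ0=90°, θ1=0°]
t=2 rotate(0, -90) ⇒ [θ0=0°, θ1=0°]
t=3 rotate(1, -90) ⇒ [θ0=0°, θ1=270°]
t=4 rotate(1, -90) ⇒ [θ0=0°, θ1=180°]
minimal: 4 command(s), checked below 4.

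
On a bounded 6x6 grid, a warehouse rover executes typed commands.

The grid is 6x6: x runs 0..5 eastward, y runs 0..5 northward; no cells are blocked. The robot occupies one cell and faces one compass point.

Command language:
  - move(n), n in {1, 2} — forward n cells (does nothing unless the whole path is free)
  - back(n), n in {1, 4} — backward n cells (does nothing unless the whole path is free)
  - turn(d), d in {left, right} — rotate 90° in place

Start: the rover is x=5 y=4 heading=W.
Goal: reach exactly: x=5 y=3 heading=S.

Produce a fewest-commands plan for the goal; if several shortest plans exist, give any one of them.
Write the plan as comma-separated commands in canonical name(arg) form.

start: x=5 y=4 heading=W
[1] after turn(left): x=5 y=4 heading=S
[2] after move(1): x=5 y=3 heading=S
minimal: 2 command(s), checked below 2.

turn(left), move(1)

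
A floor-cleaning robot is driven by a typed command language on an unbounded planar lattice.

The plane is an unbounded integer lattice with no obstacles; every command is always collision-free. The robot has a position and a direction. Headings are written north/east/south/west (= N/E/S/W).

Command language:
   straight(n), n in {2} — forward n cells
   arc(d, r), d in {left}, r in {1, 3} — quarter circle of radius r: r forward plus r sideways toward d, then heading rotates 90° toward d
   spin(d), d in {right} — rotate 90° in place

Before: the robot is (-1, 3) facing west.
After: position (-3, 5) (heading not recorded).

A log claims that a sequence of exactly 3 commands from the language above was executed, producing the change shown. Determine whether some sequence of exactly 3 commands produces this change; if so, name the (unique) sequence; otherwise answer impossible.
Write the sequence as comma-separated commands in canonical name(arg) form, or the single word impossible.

initial: (-1, 3) facing west
1. straight(2) → (-3, 3) facing west
2. spin(right) → (-3, 3) facing north
3. straight(2) → (-3, 5) facing north
no rival 3-sequence matches.

straight(2), spin(right), straight(2)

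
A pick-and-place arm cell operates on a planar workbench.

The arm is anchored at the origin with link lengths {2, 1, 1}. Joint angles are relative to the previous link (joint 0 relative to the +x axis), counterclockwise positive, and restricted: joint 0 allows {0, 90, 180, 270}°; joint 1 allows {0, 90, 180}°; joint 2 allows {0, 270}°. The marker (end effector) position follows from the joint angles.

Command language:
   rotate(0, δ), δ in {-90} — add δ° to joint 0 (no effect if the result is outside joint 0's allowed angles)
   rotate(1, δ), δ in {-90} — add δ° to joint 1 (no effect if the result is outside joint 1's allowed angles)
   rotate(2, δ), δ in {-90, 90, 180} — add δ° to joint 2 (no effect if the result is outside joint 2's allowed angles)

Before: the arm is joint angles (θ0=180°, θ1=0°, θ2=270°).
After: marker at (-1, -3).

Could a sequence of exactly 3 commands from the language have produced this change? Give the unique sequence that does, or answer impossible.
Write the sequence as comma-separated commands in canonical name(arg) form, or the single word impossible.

t0: joint angles (θ0=180°, θ1=0°, θ2=270°)
1. rotate(0, -90) → joint angles (θ0=90°, θ1=0°, θ2=270°)
2. rotate(0, -90) → joint angles (θ0=0°, θ1=0°, θ2=270°)
3. rotate(0, -90) → joint angles (θ0=270°, θ1=0°, θ2=270°)
no other 3-command option fits: unique.

rotate(0, -90), rotate(0, -90), rotate(0, -90)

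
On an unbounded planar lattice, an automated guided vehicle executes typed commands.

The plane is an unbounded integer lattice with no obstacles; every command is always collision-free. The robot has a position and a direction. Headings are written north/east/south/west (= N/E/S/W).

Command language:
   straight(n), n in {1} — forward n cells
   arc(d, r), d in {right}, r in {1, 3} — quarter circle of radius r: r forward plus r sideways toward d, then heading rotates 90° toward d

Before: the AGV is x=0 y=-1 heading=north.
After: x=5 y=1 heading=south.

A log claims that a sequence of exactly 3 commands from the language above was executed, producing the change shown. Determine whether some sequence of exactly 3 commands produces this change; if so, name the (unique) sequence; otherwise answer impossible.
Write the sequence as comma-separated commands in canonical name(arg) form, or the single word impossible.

arc(right, 3), straight(1), arc(right, 1)

key: cell and facing (now S) both changed — the 3 commands mix motion and turning
start: x=0 y=-1 heading=north
t=1 arc(right, 3) ⇒ x=3 y=2 heading=east
t=2 straight(1) ⇒ x=4 y=2 heading=east
t=3 arc(right, 1) ⇒ x=5 y=1 heading=south
all 27 alternatives checked — unique.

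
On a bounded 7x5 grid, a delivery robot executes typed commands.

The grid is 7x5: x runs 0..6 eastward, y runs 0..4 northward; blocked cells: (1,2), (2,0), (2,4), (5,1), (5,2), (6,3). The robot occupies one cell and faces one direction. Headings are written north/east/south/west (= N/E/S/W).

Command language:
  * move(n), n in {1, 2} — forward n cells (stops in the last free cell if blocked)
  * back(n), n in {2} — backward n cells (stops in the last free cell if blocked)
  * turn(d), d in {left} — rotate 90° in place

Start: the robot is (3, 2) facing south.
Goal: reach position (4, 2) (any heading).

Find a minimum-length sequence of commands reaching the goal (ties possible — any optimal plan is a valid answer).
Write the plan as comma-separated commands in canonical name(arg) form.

turn(left), move(2)

initial: (3, 2) facing south
[1] after turn(left): (3, 2) facing east
[2] after move(2): (4, 2) facing east
shorter routes all fall short; 2 is best.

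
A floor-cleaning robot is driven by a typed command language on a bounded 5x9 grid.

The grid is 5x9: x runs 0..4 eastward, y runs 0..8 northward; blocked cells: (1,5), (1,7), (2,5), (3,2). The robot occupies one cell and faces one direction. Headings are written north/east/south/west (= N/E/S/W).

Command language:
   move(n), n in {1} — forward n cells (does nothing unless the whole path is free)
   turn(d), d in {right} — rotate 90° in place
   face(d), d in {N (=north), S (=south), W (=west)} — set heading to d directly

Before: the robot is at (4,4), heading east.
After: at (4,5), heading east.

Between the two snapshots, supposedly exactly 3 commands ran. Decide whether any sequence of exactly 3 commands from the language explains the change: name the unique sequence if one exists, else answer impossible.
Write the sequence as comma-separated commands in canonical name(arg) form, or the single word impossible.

key: heading stays E — rotations cancel among the 3 commands
start: at (4,4), heading east
t=1 face(N) ⇒ at (4,4), heading north
t=2 move(1) ⇒ at (4,5), heading north
t=3 turn(right) ⇒ at (4,5), heading east
no rival 3-sequence matches.

face(N), move(1), turn(right)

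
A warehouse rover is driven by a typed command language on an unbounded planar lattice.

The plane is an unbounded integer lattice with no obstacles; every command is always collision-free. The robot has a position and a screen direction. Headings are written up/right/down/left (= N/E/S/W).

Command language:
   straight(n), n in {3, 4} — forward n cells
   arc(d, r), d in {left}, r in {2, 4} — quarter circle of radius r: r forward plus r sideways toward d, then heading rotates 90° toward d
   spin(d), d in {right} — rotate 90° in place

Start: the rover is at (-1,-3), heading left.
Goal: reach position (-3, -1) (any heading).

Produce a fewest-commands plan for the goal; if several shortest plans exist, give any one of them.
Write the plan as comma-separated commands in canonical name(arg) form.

t0: at (-1,-3), heading left
1. spin(right) → at (-1,-3), heading up
2. arc(left, 2) → at (-3,-1), heading left
minimal: 2 command(s), checked below 2.

spin(right), arc(left, 2)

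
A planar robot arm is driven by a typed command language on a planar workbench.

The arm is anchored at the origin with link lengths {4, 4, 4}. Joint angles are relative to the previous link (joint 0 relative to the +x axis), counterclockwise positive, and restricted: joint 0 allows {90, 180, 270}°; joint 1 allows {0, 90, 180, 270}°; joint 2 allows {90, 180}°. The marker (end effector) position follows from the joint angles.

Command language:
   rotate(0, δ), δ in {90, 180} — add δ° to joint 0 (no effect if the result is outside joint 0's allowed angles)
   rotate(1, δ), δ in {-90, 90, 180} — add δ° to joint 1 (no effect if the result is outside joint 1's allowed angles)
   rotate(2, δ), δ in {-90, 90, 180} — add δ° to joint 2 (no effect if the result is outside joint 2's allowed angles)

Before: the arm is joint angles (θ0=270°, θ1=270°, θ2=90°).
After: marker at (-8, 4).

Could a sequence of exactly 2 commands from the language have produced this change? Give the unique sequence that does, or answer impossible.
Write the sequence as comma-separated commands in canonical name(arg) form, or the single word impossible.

key: order matters: swapping rotate(0, 180) and rotate(0, 90) lands elsewhere
begin: joint angles (θ0=270°, θ1=270°, θ2=90°)
step 1 (rotate(0, 180)): joint angles (θ0=90°, θ1=270°, θ2=90°)
step 2 (rotate(0, 90)): joint angles (θ0=180°, θ1=270°, θ2=90°)
no rival 2-sequence matches.

rotate(0, 180), rotate(0, 90)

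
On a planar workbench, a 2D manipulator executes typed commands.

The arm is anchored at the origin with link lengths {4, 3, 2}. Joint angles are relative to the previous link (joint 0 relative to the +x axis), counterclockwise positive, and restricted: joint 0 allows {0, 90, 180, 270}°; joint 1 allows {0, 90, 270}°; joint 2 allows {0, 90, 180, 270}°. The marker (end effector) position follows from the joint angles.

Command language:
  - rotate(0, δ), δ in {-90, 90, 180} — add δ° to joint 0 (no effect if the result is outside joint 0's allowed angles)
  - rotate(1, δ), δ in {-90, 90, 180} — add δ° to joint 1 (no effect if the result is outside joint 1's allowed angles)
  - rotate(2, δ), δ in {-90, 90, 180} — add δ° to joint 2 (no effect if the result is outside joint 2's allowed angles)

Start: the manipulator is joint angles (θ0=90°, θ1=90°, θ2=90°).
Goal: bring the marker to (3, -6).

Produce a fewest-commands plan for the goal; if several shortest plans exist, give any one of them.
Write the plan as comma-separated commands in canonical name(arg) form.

start: joint angles (θ0=90°, θ1=90°, θ2=90°)
[1] after rotate(2, 180): joint angles (θ0=90°, θ1=90°, θ2=270°)
[2] after rotate(0, 180): joint angles (θ0=270°, θ1=90°, θ2=270°)
minimal: 2 command(s), checked below 2.

rotate(2, 180), rotate(0, 180)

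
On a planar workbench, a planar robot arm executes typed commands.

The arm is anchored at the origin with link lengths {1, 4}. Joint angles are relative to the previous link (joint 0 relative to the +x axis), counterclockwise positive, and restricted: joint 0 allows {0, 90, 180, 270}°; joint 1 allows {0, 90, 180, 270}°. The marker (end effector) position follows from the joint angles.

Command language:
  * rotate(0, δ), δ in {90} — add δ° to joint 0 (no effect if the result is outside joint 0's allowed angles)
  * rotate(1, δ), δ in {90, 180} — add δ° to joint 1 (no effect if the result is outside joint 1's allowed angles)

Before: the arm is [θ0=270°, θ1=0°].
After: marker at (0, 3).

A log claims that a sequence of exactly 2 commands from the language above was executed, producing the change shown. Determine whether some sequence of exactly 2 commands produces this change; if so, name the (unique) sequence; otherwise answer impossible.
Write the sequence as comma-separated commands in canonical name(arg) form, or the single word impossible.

rotate(1, 90), rotate(1, 90)

from: [θ0=270°, θ1=0°]
[1] after rotate(1, 90): [θ0=270°, θ1=90°]
[2] after rotate(1, 90): [θ0=270°, θ1=180°]
uniquely the one of 9 2-step routes that fits.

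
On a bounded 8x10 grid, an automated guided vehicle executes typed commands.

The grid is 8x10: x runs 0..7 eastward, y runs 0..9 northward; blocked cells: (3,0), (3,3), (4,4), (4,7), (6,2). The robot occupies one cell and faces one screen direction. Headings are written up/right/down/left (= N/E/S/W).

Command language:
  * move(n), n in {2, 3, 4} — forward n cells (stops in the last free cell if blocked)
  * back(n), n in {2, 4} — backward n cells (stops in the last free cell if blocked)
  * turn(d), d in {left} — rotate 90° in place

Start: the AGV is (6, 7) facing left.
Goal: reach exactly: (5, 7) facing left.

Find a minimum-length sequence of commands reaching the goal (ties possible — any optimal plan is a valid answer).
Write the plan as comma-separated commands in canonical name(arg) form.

begin: (6, 7) facing left
1. move(4) → (5, 7) facing left
shorter routes all fall short; 1 is best.

move(4)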